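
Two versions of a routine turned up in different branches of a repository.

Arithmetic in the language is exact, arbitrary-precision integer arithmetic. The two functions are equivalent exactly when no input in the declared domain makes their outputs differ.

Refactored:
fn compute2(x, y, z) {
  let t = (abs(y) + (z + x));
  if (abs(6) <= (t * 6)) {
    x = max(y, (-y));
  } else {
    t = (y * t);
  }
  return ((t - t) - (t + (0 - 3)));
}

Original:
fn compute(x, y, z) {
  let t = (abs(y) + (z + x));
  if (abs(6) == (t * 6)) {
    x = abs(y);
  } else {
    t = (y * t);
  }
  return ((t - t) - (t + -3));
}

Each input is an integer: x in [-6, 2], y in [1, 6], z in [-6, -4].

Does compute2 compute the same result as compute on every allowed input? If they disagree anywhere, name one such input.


Run the pair on x=0, y=6, z=-4.
compute: t := 2 | (abs(6) == (t * 6)): false | t := 12 | result -9
compute2: t := 2 | (abs(6) <= (t * 6)): true | x := 6 | result 1
-9 against 1: the behavior changed.
verdict: not equivalent; witness: x=0, y=6, z=-4


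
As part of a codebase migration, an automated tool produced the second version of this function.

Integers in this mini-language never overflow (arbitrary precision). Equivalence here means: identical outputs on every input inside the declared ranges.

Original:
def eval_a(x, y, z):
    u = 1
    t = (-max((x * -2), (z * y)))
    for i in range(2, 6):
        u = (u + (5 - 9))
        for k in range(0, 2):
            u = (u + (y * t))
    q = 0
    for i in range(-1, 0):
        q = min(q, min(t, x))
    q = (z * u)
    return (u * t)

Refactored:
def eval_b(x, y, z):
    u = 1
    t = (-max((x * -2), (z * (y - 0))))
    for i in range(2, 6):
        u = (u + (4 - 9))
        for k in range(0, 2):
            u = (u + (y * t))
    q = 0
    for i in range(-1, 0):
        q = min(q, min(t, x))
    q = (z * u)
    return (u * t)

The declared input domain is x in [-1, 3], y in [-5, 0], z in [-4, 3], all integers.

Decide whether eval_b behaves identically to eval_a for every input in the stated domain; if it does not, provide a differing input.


Run the pair on x=-1, y=-5, z=-4.
eval_a: u becomes 1; next t becomes -20; next at i=2:; next u becomes -3; next at k=0:; next u becomes 97; next at k=1:; next u becomes 197; next at i=3:; next u becomes 193; next at k=0:; next u becomes 293; next at k=1:; next u becomes 393; next at i=4:; next u becomes 389; next at k=0:; next u becomes 489; next at k=1:; next u becomes 589; next at i=5:; next u becomes 585; next at k=0:; next u becomes 685; next at k=1:; next u becomes 785; next q becomes 0; next at i=-1:; next q becomes -20; next q becomes -3140; next final value -15700
eval_b: u becomes 1; next t becomes -20; next at i=2:; next u becomes -4; next at k=0:; next u becomes 96; next at k=1:; next u becomes 196; next at i=3:; next u becomes 191; next at k=0:; next u becomes 291; next at k=1:; next u becomes 391; next at i=4:; next u becomes 386; next at k=0:; next u becomes 486; next at k=1:; next u becomes 586; next at i=5:; next u becomes 581; next at k=0:; next u becomes 681; next at k=1:; next u becomes 781; next q becomes 0; next at i=-1:; next q becomes -20; next q becomes -3124; next final value -15620
-15700 != -15620, so the rewrite changes behavior.
verdict: not equivalent; witness: x=-1, y=-5, z=-4


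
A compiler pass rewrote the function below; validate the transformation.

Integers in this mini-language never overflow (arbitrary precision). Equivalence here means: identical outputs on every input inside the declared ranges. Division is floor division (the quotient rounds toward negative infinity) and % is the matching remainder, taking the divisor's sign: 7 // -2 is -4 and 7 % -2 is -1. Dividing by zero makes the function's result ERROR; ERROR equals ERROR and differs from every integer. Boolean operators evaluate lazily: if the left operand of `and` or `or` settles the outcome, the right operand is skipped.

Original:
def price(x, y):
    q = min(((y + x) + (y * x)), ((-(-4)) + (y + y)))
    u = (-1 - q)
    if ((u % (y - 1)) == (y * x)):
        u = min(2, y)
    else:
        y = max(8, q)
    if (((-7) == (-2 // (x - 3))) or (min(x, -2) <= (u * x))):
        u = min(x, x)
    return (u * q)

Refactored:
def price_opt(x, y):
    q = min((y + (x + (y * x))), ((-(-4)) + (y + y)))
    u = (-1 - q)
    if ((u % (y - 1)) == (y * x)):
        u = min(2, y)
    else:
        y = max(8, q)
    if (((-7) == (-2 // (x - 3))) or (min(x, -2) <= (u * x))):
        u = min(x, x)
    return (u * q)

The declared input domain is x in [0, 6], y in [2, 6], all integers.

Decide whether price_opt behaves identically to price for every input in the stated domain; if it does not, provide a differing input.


Side by side, the visible changes include: same computation, different form.
Tracing x=1, y=5: price: q = 11; u = -12; ((u % (y - 1)) == (y * x)) -> false; y = 11; (((-7) == (-2 // (x - 3))) or (min(x, -2) <= (u * x))) -> false; return -132 | price_opt: q = 11; u = -12; ((u % (y - 1)) == (y * x)) -> false; y = 11; (((-7) == (-2 // (x - 3))) or (min(x, -2) <= (u * x))) -> false; return -132 — matching result -132.
An exhaustive pass over the 35 declared inputs shows identical outputs.
verdict: equivalent


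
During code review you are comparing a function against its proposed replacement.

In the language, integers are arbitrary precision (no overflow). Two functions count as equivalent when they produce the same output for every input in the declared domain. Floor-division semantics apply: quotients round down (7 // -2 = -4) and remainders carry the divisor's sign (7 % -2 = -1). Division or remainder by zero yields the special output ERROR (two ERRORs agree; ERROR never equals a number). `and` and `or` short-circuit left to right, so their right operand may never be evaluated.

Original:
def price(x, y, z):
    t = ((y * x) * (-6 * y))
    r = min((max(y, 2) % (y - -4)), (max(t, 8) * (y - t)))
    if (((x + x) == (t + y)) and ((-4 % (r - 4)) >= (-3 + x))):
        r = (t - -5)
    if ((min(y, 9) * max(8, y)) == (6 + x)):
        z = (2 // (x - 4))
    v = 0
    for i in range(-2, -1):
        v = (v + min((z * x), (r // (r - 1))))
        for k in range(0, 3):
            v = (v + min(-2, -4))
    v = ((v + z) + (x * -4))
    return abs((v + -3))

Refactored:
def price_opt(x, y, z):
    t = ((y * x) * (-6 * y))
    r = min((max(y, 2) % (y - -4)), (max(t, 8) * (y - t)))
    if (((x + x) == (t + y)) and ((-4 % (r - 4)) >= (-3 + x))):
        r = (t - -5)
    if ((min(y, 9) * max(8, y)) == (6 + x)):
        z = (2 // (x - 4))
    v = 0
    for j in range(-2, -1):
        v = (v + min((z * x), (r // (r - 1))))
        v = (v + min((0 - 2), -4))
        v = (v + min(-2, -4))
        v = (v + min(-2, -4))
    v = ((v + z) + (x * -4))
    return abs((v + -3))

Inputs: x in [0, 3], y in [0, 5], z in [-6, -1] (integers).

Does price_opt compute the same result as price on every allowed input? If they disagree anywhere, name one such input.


Comparing the listings, the differences include: statement counts differ; also constant usage differs; also local variable names differ; also arithmetic usage differs; also loop structure differs; also min/max/abs usage differs.
One worked example (x=2, y=4, z=-6) — price: t=-192, then r=4, then (((x + x) == (t + y)) and ((-4 % (r - 4)) >= (-3 + x))) is false, then ((min(y, 9) * max(8, y)) == (6 + x)) is false, then v=0, then (i=-2), then v=-12, then (k=0), then v=-16, then (k=1), then v=-20, then (k=2), then v=-24, then v=-38, then returns 41; price_opt: t=-192, then r=4, then (((x + x) == (t + y)) and ((-4 % (r - 4)) >= (-3 + x))) is false, then ((min(y, 9) * max(8, y)) == (6 + x)) is false, then v=0, then (j=-2), then v=-12, then v=-16, then v=-20, then v=-24, then v=-38, then returns 41; agreement on 41.
Sweeping the whole domain (144 inputs) finds no disagreement.
verdict: equivalent


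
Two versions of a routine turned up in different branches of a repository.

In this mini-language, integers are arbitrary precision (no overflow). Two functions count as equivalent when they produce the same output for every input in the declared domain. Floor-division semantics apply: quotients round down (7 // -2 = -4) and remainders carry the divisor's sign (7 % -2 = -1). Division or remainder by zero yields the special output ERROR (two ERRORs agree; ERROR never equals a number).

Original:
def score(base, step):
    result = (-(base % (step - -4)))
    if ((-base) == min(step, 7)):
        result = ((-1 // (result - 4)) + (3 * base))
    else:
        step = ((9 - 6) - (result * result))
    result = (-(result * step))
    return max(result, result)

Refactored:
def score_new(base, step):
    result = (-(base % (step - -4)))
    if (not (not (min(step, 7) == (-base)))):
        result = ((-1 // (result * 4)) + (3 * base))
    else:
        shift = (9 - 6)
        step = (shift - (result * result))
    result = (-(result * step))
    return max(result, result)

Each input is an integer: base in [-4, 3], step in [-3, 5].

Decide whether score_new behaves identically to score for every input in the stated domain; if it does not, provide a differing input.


At base=0, step=0: score gives 0, score_new gives ERROR.
verdict: not equivalent; witness: base=0, step=0


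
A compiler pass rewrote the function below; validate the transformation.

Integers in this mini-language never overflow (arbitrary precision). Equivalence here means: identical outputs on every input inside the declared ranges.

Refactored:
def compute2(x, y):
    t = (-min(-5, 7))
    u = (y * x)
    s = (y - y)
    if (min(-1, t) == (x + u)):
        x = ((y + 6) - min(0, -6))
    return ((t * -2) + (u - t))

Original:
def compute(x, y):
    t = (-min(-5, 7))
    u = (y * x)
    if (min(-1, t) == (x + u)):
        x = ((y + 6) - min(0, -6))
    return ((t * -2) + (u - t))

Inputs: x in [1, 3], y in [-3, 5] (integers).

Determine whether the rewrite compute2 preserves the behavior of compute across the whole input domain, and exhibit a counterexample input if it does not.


The two are interchangeable: arithmetic usage differs, plus statement counts differ, plus local variable names differ, and every declared input agrees.
Tracing x=1, y=-2: compute: t becomes 5; next u becomes -2; next (min(-1, t) == (x + u)) evaluates to true; next x becomes 10; next final value -17 | compute2: t becomes 5; next u becomes -2; next s becomes 0; next (min(-1, t) == (x + u)) evaluates to true; next x becomes 10; next final value -17 — matching result -17.
Every one of the 27 inputs gives matching results.
verdict: equivalent


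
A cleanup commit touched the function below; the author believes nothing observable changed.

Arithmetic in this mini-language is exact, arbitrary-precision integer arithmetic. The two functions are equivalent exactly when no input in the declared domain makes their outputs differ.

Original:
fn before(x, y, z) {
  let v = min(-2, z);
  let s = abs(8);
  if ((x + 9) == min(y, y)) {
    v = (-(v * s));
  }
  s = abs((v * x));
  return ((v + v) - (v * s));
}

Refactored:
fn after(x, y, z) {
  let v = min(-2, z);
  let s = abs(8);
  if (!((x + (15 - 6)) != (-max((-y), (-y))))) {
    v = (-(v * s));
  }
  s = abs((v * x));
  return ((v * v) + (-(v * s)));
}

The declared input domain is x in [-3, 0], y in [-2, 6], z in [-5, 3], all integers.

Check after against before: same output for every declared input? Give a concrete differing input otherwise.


Take x=-3, y=-2, z=-5.
before: v = -5; s = 8; ((x + 9) == min(y, y)) -> false; s = 15; return 65
after: v = -5; s = 8; (!((x + (15 - 6)) != (-max((-y), (-y))))) -> false; s = 15; return 100
65 vs 100 — the two versions disagree here.
verdict: not equivalent; witness: x=-3, y=-2, z=-5


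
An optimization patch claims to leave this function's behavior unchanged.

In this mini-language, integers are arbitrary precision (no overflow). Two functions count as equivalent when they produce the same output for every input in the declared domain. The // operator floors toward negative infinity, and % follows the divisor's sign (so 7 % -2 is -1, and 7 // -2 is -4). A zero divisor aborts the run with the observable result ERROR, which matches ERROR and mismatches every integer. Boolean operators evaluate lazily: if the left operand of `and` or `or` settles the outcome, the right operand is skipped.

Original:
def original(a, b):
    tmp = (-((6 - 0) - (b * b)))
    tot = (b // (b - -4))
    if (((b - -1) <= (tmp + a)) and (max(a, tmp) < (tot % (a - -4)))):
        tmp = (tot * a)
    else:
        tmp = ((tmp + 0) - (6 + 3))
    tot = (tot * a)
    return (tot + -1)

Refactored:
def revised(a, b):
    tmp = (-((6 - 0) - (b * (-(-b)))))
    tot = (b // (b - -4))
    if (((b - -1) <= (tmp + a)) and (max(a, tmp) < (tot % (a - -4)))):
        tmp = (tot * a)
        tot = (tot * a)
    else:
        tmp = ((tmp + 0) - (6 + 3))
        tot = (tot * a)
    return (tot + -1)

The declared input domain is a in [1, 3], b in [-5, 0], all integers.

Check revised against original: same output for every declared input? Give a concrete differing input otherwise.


Side by side, the visible changes include: arithmetic usage differs; and statement counts differ.
Spot check at a=1, b=-1 — original: tmp=-5, then tot=-1, then (((b - -1) <= (tmp + a)) and (max(a, tmp) < (tot % (a - -4)))) is false, then tmp=-14, then tot=-1, then returns -2. revised: tmp=-5, then tot=-1, then (((b - -1) <= (tmp + a)) and (max(a, tmp) < (tot % (a - -4)))) is false, then tmp=-14, then tot=-1, then returns -2. Both give -2.
Across all 18 domain points the two functions coincide.
verdict: equivalent


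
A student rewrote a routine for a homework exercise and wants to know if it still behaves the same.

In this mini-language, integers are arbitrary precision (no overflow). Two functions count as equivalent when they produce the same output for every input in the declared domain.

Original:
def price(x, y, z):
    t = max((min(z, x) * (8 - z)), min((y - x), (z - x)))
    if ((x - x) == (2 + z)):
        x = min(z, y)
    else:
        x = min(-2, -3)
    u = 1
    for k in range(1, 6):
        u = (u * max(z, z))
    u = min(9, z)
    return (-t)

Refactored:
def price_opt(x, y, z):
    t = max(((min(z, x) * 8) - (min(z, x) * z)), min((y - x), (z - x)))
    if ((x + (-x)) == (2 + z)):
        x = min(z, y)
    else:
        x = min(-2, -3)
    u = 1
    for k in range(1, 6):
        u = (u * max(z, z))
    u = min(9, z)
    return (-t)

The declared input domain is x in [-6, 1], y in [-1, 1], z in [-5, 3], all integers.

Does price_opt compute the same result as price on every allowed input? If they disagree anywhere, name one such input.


Behavior is preserved: although arithmetic usage differs; also min/max/abs usage differs, the outputs never diverge.
Tracing x=-1, y=1, z=-3: price: t=-2, then ((x - x) == (2 + z)) is false, then x=-3, then u=1, then (k=1), then u=-3, then (k=2), then u=9, then (k=3), then u=-27, then (k=4), then u=81, then (k=5), then u=-243, then u=-3, then returns 2 | price_opt: t=-2, then ((x + (-x)) == (2 + z)) is false, then x=-3, then u=1, then (k=1), then u=-3, then (k=2), then u=9, then (k=3), then u=-27, then (k=4), then u=81, then (k=5), then u=-243, then u=-3, then returns 2 — matching result 2.
An exhaustive pass over the 216 declared inputs shows identical outputs.
verdict: equivalent


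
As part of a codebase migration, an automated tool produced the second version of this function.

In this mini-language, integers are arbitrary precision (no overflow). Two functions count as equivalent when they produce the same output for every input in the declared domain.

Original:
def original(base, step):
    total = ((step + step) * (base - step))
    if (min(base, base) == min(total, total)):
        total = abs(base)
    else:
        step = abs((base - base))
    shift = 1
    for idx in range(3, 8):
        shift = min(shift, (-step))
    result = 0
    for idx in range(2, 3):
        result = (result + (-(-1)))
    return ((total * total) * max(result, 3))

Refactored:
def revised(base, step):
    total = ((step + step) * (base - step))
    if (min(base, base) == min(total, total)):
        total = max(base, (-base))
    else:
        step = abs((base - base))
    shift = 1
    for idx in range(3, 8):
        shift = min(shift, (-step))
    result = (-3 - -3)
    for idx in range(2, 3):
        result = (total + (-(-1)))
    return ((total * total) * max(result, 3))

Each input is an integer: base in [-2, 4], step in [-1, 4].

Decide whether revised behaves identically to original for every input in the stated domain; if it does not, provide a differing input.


There is a counterexample at base=3, step=1: 48 on one side, 80 on the other.
original: total = 4; (min(base, base) == min(total, total)) -> false; step = 0; shift = 1; [idx=3]; shift = 0; [idx=4]; shift = 0; [idx=5]; shift = 0; [idx=6]; shift = 0; [idx=7]; shift = 0; result = 0; [idx=2]; result = 1; return 48
revised: total = 4; (min(base, base) == min(total, total)) -> false; step = 0; shift = 1; [idx=3]; shift = 0; [idx=4]; shift = 0; [idx=5]; shift = 0; [idx=6]; shift = 0; [idx=7]; shift = 0; result = 0; [idx=2]; result = 5; return 80
verdict: not equivalent; witness: base=3, step=1


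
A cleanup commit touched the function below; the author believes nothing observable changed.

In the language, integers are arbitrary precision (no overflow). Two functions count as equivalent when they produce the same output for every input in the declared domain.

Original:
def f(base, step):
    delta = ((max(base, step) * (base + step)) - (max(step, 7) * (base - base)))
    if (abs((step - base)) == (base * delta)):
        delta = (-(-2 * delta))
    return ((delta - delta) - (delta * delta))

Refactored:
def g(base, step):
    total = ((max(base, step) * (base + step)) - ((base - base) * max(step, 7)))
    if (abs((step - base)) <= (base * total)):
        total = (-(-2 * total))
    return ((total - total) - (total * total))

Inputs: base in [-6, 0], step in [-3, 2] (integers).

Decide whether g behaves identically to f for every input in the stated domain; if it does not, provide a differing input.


Consider the input base=-6, step=1.
f: delta becomes -5; next (abs((step - base)) == (base * delta)) evaluates to false; next final value -25
g: total becomes -5; next (abs((step - base)) <= (base * total)) evaluates to true; next total becomes -10; next final value -100
-25 != -100, so the rewrite changes behavior.
verdict: not equivalent; witness: base=-6, step=1


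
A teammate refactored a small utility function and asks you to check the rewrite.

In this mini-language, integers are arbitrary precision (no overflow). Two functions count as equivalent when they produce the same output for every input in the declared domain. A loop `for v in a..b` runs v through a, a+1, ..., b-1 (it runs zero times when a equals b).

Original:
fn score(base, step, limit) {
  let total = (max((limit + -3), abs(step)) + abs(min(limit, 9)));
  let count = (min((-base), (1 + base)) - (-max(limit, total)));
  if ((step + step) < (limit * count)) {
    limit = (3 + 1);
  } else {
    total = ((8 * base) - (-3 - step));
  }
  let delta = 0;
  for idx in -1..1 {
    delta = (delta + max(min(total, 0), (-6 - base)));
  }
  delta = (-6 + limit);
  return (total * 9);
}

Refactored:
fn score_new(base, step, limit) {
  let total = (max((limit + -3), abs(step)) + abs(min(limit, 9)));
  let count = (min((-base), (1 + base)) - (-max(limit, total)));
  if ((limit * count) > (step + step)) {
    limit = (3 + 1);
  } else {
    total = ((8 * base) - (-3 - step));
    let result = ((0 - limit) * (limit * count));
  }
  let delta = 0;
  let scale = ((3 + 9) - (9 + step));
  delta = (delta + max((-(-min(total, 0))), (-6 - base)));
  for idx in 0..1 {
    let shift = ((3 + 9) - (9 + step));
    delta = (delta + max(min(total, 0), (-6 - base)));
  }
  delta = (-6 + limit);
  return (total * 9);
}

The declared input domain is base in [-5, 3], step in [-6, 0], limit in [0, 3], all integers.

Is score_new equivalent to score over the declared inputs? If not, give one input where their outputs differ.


Differences: min/max/abs usage differs, and local variable names differ, and constant usage differs, and loop structure differs, and comparison usage differs, and arithmetic usage differs, and statement counts differ — yet all 252 inputs agree.
verdict: equivalent


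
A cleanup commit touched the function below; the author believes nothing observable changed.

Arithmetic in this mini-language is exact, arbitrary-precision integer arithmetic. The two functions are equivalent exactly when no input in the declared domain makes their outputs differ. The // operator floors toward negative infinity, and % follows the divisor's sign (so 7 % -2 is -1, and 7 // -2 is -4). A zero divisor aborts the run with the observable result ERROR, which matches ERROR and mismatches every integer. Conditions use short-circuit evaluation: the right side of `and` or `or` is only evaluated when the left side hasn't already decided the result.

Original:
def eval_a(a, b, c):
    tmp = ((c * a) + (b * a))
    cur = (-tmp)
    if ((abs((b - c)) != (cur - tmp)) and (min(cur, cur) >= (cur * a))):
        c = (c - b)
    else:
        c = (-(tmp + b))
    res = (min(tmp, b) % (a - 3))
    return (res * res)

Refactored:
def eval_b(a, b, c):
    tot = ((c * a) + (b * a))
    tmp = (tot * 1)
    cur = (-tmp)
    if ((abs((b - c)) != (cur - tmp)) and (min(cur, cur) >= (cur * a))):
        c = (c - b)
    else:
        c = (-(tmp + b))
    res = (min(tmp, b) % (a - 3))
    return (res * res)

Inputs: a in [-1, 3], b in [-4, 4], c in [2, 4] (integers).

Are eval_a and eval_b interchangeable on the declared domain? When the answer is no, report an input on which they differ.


Behavior is preserved: although arithmetic usage differs; also local variable names differ; also statement counts differ; also constant usage differs, the outputs never diverge.
Tracing a=0, b=3, c=3: eval_a: tmp := 0 | cur := 0 | ((abs((b - c)) != (cur - tmp)) and (min(cur, cur) >= (cur * a))): false | c := -3 | res := 0 | result 0 | eval_b: tot := 0 | tmp := 0 | cur := 0 | ((abs((b - c)) != (cur - tmp)) and (min(cur, cur) >= (cur * a))): false | c := -3 | res := 0 | result 0 — matching result 0.
Sweeping the whole domain (135 inputs) finds no disagreement.
verdict: equivalent


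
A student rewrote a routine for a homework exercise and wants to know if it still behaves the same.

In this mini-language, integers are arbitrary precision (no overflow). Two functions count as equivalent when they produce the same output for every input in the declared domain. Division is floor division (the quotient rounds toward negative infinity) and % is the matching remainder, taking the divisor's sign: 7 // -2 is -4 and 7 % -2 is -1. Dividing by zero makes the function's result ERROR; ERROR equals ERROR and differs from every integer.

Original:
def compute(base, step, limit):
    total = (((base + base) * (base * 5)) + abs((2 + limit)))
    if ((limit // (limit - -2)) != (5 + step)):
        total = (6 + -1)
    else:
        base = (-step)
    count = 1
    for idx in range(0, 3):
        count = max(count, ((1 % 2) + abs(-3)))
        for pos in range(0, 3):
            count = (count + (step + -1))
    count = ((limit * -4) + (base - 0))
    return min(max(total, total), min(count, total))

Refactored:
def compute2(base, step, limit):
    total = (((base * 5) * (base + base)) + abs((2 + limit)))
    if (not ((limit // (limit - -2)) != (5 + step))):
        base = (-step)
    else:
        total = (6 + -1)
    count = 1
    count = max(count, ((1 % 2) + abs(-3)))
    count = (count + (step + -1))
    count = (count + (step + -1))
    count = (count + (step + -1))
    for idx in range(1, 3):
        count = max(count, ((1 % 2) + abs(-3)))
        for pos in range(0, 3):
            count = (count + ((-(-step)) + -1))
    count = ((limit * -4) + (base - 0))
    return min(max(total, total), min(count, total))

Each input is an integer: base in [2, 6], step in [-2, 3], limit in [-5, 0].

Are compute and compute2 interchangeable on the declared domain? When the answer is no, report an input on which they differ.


Differences: statement counts differ; also loop structure differs; also min/max/abs usage differs; also arithmetic usage differs; also boolean connective usage differs; also constant usage differs — yet all 180 inputs agree.
verdict: equivalent


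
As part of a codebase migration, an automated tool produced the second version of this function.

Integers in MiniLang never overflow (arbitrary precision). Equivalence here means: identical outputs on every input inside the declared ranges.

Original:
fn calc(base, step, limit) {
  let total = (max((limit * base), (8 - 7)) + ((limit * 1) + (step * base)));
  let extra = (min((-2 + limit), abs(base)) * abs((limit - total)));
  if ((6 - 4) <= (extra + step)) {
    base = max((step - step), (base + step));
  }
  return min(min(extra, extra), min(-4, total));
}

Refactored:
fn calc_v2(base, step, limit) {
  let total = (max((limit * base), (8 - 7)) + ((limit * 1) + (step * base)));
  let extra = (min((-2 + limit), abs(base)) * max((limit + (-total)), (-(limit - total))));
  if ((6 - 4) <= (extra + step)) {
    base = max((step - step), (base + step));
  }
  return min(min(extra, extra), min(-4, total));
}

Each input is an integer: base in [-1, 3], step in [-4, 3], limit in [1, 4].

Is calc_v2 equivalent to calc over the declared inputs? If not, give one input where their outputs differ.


This is a faithful refactor — arithmetic usage differs; also min/max/abs usage differs, but the computed results match everywhere.
Spot check at base=0, step=1, limit=4 — calc: total becomes 5; next extra becomes 0; next ((6 - 4) <= (extra + step)) evaluates to false; next final value -4. calc_v2: total becomes 5; next extra becomes 0; next ((6 - 4) <= (extra + step)) evaluates to false; next final value -4. Both give -4.
Across all 160 domain points the two functions coincide.
verdict: equivalent


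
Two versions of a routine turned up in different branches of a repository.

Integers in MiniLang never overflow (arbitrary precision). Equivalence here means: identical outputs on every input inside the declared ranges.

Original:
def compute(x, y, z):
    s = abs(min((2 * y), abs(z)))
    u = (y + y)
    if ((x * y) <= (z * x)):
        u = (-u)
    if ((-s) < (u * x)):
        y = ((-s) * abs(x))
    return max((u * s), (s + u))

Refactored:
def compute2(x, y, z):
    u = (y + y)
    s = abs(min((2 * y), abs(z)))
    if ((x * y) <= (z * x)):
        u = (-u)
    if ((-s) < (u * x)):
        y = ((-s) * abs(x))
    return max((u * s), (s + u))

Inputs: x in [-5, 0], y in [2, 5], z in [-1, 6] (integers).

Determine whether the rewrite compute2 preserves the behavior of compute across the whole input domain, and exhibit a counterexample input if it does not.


Comparing the listings, the differences include: same computation, different form.
One worked example (x=0, y=2, z=3) — compute: s = 3; u = 4; ((x * y) <= (z * x)) -> true; u = -4; ((-s) < (u * x)) -> true; y = 0; return -1; compute2: u = 4; s = 3; ((x * y) <= (z * x)) -> true; u = -4; ((-s) < (u * x)) -> true; y = 0; return -1; agreement on -1.
An exhaustive pass over the 192 declared inputs shows identical outputs.
verdict: equivalent


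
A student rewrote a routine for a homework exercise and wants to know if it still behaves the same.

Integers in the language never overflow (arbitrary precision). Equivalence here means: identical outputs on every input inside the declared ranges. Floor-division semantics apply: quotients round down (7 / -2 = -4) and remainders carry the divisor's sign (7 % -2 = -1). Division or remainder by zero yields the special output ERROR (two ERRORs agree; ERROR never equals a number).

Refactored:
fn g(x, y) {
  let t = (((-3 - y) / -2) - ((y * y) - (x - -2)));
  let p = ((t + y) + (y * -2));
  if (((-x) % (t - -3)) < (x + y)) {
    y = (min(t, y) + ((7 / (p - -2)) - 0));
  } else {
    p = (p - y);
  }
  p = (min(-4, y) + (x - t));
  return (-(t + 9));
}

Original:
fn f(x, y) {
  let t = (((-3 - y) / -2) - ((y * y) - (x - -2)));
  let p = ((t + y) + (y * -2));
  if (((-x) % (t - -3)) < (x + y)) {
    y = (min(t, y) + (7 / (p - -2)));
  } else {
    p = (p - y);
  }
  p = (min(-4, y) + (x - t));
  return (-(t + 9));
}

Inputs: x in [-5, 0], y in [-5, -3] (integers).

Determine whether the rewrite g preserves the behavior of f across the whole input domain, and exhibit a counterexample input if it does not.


Equivalent — the differences include arithmetic usage differs; and constant usage differs, yet no declared input distinguishes the two.
Tracing x=-4, y=-5: f: t := -28 | p := -23 | (((-x) % (t - -3)) < (x + y)): true | y := -29 | p := -5 | result 19 | g: t := -28 | p := -23 | (((-x) % (t - -3)) < (x + y)): true | y := -29 | p := -5 | result 19 — matching result 19.
Checked all 18 inputs in the declared domain: the outputs agree on every one.
verdict: equivalent


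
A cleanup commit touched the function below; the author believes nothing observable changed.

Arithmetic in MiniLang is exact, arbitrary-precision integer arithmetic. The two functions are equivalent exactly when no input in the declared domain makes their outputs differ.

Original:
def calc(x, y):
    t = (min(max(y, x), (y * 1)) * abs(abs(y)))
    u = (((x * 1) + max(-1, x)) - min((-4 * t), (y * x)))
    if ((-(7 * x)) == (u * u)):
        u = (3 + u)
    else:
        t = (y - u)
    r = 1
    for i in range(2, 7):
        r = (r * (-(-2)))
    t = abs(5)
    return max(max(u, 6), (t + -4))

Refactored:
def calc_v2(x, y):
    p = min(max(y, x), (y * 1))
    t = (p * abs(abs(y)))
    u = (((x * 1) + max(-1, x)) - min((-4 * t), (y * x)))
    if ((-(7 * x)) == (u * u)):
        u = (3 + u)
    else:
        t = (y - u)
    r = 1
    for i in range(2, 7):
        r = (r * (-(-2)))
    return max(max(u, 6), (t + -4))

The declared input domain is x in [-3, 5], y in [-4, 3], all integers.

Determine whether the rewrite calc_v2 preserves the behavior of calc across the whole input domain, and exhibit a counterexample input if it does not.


Not equivalent: x=-3, y=-4 separates them (6 vs 8).
calc: t=-16, then u=-16, then ((-(7 * x)) == (u * u)) is false, then t=12, then r=1, then (i=2), then r=2, then (i=3), then r=4, then (i=4), then r=8, then (i=5), then r=16, then (i=6), then r=32, then t=5, then returns 6
calc_v2: p=-4, then t=-16, then u=-16, then ((-(7 * x)) == (u * u)) is false, then t=12, then r=1, then (i=2), then r=2, then (i=3), then r=4, then (i=4), then r=8, then (i=5), then r=16, then (i=6), then r=32, then returns 8
verdict: not equivalent; witness: x=-3, y=-4


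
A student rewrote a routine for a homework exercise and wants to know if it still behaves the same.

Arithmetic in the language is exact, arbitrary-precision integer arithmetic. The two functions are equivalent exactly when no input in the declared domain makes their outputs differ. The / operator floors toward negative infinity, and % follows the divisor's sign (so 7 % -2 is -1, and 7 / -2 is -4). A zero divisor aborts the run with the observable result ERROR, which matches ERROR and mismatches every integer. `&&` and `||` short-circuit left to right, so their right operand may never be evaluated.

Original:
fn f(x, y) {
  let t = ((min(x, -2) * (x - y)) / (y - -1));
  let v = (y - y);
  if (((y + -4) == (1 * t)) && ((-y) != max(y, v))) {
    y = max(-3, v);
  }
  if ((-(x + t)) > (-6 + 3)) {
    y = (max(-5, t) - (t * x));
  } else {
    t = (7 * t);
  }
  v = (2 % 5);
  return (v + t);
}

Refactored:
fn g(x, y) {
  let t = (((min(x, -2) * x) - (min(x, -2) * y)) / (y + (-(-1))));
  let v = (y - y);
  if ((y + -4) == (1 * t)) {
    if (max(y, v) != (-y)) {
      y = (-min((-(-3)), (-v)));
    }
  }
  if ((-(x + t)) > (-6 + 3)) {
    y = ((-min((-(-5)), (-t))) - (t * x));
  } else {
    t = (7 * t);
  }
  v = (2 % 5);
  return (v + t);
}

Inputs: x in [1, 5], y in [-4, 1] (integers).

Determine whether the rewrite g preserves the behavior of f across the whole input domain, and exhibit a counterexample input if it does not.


Changes here: min/max/abs usage differs; also arithmetic usage differs; also branching structure differs; also statement counts differ; also boolean connective usage differs; also constant usage differs; the full 30-point sweep finds no disagreement.
verdict: equivalent


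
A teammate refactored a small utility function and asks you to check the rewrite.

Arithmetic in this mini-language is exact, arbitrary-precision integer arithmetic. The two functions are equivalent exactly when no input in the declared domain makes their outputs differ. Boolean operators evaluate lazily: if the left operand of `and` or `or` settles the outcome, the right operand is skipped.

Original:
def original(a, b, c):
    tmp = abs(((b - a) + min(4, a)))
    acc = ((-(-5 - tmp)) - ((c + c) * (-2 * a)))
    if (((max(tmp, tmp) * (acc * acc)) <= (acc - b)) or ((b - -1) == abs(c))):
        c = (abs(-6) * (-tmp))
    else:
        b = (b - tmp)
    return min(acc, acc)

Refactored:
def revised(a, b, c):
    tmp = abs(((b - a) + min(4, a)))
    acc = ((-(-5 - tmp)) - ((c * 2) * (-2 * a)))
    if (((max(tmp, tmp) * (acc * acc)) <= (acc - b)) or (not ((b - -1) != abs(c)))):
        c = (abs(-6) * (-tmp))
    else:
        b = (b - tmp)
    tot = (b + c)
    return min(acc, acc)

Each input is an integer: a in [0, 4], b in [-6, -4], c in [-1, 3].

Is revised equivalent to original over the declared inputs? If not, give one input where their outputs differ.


Although statement counts differ, plus local variable names differ, plus constant usage differs, plus boolean connective usage differs, plus comparison usage differs, plus arithmetic usage differs, 75/75 inputs agree.
verdict: equivalent


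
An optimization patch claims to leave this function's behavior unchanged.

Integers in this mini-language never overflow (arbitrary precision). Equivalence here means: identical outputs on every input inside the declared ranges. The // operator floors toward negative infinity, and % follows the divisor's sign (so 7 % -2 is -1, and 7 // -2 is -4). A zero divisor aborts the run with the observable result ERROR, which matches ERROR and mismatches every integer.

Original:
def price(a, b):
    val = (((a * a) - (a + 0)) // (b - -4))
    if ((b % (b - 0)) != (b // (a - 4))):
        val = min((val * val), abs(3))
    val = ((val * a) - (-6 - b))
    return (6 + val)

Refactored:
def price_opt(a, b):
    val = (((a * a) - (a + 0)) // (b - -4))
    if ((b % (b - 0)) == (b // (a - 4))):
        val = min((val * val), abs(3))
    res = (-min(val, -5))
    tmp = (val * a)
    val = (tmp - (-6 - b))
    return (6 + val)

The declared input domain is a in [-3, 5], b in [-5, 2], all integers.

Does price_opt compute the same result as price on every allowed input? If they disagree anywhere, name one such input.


Take a=-3, b=-5.
price: val := -12 | ((b % (b - 0)) != (b // (a - 4))): false | val := 37 | result 43
price_opt: val := -12 | ((b % (b - 0)) == (b // (a - 4))): true | val := 3 | res := 5 | tmp := -9 | val := -8 | result -2
43 and -2 differ, so these are not the same function on this domain.
verdict: not equivalent; witness: a=-3, b=-5


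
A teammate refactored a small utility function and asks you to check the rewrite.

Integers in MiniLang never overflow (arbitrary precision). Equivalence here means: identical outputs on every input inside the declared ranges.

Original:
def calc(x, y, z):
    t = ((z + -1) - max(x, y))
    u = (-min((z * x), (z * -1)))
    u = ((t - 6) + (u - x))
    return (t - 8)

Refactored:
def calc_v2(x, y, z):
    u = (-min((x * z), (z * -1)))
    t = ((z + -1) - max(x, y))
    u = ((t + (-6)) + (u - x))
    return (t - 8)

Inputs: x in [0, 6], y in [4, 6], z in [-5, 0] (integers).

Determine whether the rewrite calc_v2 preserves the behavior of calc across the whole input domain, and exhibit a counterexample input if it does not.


Equivalent — the differences include arithmetic usage differs, yet no declared input distinguishes the two.
Spot check at x=1, y=6, z=-4 — calc: t=-11, then u=4, then u=-14, then returns -19. calc_v2: u=4, then t=-11, then u=-14, then returns -19. Both give -19.
Every one of the 126 inputs gives matching results.
verdict: equivalent


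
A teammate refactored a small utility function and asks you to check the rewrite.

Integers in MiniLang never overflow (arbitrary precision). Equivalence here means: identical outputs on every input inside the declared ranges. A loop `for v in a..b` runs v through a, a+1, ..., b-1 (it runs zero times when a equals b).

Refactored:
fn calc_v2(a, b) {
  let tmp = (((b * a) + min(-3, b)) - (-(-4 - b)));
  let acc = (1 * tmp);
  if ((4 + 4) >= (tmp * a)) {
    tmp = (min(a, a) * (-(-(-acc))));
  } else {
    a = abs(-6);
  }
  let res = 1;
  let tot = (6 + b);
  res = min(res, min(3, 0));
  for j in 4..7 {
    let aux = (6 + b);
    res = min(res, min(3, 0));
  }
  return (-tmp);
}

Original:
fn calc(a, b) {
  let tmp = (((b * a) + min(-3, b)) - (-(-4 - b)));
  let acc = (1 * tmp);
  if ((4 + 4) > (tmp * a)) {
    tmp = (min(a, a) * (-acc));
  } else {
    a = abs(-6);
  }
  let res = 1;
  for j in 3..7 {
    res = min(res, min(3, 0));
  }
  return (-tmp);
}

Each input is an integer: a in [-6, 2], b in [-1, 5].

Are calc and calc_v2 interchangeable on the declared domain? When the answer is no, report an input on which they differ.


At a=-4, b=-1: calc gives 2, calc_v2 gives 8.
verdict: not equivalent; witness: a=-4, b=-1


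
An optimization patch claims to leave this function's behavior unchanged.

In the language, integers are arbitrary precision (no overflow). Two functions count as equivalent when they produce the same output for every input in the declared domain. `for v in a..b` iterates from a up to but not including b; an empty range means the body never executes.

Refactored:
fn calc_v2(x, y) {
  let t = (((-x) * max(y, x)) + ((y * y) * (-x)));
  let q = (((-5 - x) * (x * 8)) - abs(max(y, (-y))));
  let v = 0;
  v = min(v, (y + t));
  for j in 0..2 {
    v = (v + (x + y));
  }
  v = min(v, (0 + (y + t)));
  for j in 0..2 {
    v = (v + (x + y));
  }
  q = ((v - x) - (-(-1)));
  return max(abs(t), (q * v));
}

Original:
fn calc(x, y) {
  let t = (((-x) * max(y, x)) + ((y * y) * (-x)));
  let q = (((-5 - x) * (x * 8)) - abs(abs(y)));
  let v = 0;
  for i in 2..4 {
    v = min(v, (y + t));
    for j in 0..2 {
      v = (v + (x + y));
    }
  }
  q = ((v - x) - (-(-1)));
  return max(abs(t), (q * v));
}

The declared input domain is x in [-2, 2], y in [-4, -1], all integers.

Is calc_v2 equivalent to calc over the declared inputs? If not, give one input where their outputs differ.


Comparing the listings, the differences include: statement counts differ; and local variable names differ; and constant usage differs; and arithmetic usage differs; and min/max/abs usage differs.
Tracing x=0, y=-3: calc: t := 0 | q := -3 | v := 0 | iter i=2: | v := -3 | iter j=0: | v := -6 | iter j=1: | v := -9 | iter i=3: | v := -9 | iter j=0: | v := -12 | iter j=1: | v := -15 | q := -16 | result 240 | calc_v2: t := 0 | q := -3 | v := 0 | v := -3 | iter j=0: | v := -6 | iter j=1: | v := -9 | v := -9 | iter j=0: | v := -12 | iter j=1: | v := -15 | q := -16 | result 240 — matching result 240.
Checked all 20 inputs in the declared domain: the outputs agree on every one.
verdict: equivalent


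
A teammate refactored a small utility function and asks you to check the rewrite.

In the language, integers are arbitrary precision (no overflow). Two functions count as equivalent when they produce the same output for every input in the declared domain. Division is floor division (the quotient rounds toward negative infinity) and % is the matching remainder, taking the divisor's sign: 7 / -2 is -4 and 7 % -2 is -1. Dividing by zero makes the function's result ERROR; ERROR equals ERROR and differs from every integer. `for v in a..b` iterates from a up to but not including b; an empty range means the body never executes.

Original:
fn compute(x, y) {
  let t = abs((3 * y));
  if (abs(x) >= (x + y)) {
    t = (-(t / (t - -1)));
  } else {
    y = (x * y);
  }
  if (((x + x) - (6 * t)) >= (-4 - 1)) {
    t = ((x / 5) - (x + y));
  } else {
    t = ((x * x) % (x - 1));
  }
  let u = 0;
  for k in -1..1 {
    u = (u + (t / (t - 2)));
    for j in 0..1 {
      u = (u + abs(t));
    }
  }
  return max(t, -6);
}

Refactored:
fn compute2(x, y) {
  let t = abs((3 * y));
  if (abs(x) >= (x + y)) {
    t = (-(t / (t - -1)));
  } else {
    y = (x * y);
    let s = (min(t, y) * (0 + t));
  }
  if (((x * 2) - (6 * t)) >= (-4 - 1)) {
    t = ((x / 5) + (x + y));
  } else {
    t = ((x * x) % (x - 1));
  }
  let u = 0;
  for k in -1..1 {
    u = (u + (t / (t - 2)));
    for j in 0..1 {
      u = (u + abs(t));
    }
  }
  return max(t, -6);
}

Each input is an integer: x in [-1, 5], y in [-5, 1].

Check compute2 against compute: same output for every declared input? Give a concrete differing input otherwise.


On input x=-1, y=-5, compute returns 5 while compute2 returns -6.
verdict: not equivalent; witness: x=-1, y=-5
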